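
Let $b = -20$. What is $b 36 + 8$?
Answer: $-712$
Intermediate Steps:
$b 36 + 8 = \left(-20\right) 36 + 8 = -720 + 8 = -712$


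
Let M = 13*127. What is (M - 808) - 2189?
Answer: -1346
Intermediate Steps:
M = 1651
(M - 808) - 2189 = (1651 - 808) - 2189 = 843 - 2189 = -1346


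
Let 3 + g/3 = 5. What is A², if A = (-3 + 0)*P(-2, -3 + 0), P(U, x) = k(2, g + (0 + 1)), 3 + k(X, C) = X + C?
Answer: 324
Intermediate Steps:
g = 6 (g = -9 + 3*5 = -9 + 15 = 6)
k(X, C) = -3 + C + X (k(X, C) = -3 + (X + C) = -3 + (C + X) = -3 + C + X)
P(U, x) = 6 (P(U, x) = -3 + (6 + (0 + 1)) + 2 = -3 + (6 + 1) + 2 = -3 + 7 + 2 = 6)
A = -18 (A = (-3 + 0)*6 = -3*6 = -18)
A² = (-18)² = 324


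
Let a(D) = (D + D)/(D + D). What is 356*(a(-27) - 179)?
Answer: -63368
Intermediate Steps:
a(D) = 1 (a(D) = (2*D)/((2*D)) = (2*D)*(1/(2*D)) = 1)
356*(a(-27) - 179) = 356*(1 - 179) = 356*(-178) = -63368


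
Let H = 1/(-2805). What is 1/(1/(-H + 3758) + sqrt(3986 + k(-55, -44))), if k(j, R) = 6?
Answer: -29568040755/443577897124468127 + 222233415396962*sqrt(998)/443577897124468127 ≈ 0.015827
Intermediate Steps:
H = -1/2805 ≈ -0.00035651
1/(1/(-H + 3758) + sqrt(3986 + k(-55, -44))) = 1/(1/(-1*(-1/2805) + 3758) + sqrt(3986 + 6)) = 1/(1/(1/2805 + 3758) + sqrt(3992)) = 1/(1/(10541191/2805) + 2*sqrt(998)) = 1/(2805/10541191 + 2*sqrt(998))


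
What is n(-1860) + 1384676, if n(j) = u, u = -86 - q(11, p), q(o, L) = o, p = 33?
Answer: 1384579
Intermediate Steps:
u = -97 (u = -86 - 1*11 = -86 - 11 = -97)
n(j) = -97
n(-1860) + 1384676 = -97 + 1384676 = 1384579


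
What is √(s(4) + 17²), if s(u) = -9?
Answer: 2*√70 ≈ 16.733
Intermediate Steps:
√(s(4) + 17²) = √(-9 + 17²) = √(-9 + 289) = √280 = 2*√70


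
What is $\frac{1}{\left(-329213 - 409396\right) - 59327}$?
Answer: $- \frac{1}{797936} \approx -1.2532 \cdot 10^{-6}$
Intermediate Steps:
$\frac{1}{\left(-329213 - 409396\right) - 59327} = \frac{1}{-738609 - 59327} = \frac{1}{-797936} = - \frac{1}{797936}$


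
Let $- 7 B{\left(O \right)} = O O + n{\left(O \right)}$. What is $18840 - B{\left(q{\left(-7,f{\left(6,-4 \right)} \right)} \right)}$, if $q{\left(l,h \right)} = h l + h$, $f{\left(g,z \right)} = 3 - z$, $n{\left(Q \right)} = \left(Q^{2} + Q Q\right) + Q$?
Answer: $19590$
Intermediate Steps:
$n{\left(Q \right)} = Q + 2 Q^{2}$ ($n{\left(Q \right)} = \left(Q^{2} + Q^{2}\right) + Q = 2 Q^{2} + Q = Q + 2 Q^{2}$)
$q{\left(l,h \right)} = h + h l$
$B{\left(O \right)} = - \frac{O^{2}}{7} - \frac{O \left(1 + 2 O\right)}{7}$ ($B{\left(O \right)} = - \frac{O O + O \left(1 + 2 O\right)}{7} = - \frac{O^{2} + O \left(1 + 2 O\right)}{7} = - \frac{O^{2}}{7} - \frac{O \left(1 + 2 O\right)}{7}$)
$18840 - B{\left(q{\left(-7,f{\left(6,-4 \right)} \right)} \right)} = 18840 - \frac{\left(3 - -4\right) \left(1 - 7\right) \left(-1 - 3 \left(3 - -4\right) \left(1 - 7\right)\right)}{7} = 18840 - \frac{\left(3 + 4\right) \left(-6\right) \left(-1 - 3 \left(3 + 4\right) \left(-6\right)\right)}{7} = 18840 - \frac{7 \left(-6\right) \left(-1 - 3 \cdot 7 \left(-6\right)\right)}{7} = 18840 - \frac{1}{7} \left(-42\right) \left(-1 - -126\right) = 18840 - \frac{1}{7} \left(-42\right) \left(-1 + 126\right) = 18840 - \frac{1}{7} \left(-42\right) 125 = 18840 - -750 = 18840 + 750 = 19590$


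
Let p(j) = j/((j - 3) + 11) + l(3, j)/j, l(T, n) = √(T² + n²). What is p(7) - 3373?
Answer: -50588/15 + √58/7 ≈ -3371.4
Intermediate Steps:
p(j) = j/(8 + j) + √(9 + j²)/j (p(j) = j/((j - 3) + 11) + √(3² + j²)/j = j/((-3 + j) + 11) + √(9 + j²)/j = j/(8 + j) + √(9 + j²)/j)
p(7) - 3373 = (7² + 8*√(9 + 7²) + 7*√(9 + 7²))/(7*(8 + 7)) - 3373 = (⅐)*(49 + 8*√(9 + 49) + 7*√(9 + 49))/15 - 3373 = (⅐)*(1/15)*(49 + 8*√58 + 7*√58) - 3373 = (⅐)*(1/15)*(49 + 15*√58) - 3373 = (7/15 + √58/7) - 3373 = -50588/15 + √58/7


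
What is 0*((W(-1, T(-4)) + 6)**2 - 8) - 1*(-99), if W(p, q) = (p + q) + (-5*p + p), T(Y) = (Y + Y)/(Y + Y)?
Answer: 99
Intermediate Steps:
T(Y) = 1 (T(Y) = (2*Y)/((2*Y)) = (2*Y)*(1/(2*Y)) = 1)
W(p, q) = q - 3*p (W(p, q) = (p + q) - 4*p = q - 3*p)
0*((W(-1, T(-4)) + 6)**2 - 8) - 1*(-99) = 0*(((1 - 3*(-1)) + 6)**2 - 8) - 1*(-99) = 0*(((1 + 3) + 6)**2 - 8) + 99 = 0*((4 + 6)**2 - 8) + 99 = 0*(10**2 - 8) + 99 = 0*(100 - 8) + 99 = 0*92 + 99 = 0 + 99 = 99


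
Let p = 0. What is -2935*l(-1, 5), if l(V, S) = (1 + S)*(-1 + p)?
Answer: 17610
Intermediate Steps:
l(V, S) = -1 - S (l(V, S) = (1 + S)*(-1 + 0) = (1 + S)*(-1) = -1 - S)
-2935*l(-1, 5) = -2935*(-1 - 1*5) = -2935*(-1 - 5) = -2935*(-6) = 17610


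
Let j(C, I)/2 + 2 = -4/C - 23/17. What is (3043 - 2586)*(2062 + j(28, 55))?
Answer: 111757522/119 ≈ 9.3914e+5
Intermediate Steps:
j(C, I) = -114/17 - 8/C (j(C, I) = -4 + 2*(-4/C - 23/17) = -4 + 2*(-23/17 - 4/C) = -4 + (-46/17 - 8/C) = -114/17 - 8/C)
(3043 - 2586)*(2062 + j(28, 55)) = (3043 - 2586)*(2062 + (-114/17 - 8/28)) = 457*(2062 + (-114/17 - 8*1/28)) = 457*(2062 + (-114/17 - 2/7)) = 457*(2062 - 832/119) = 457*(244546/119) = 111757522/119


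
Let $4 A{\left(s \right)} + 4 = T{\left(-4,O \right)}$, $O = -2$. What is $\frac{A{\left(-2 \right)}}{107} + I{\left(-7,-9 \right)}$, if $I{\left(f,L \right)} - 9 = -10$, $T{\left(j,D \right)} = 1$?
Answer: $- \frac{431}{428} \approx -1.007$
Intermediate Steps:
$A{\left(s \right)} = - \frac{3}{4}$ ($A{\left(s \right)} = -1 + \frac{1}{4} \cdot 1 = -1 + \frac{1}{4} = - \frac{3}{4}$)
$I{\left(f,L \right)} = -1$ ($I{\left(f,L \right)} = 9 - 10 = -1$)
$\frac{A{\left(-2 \right)}}{107} + I{\left(-7,-9 \right)} = \frac{1}{107} \left(- \frac{3}{4}\right) - 1 = - \frac{3}{428} - 1 = - \frac{431}{428}$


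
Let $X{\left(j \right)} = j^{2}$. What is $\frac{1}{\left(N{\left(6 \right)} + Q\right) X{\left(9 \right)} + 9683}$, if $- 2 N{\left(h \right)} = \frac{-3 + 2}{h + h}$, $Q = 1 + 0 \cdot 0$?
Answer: $\frac{8}{78139} \approx 0.00010238$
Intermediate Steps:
$Q = 1$ ($Q = 1 + 0 = 1$)
$N{\left(h \right)} = \frac{1}{4 h}$ ($N{\left(h \right)} = - \frac{\left(-3 + 2\right) \frac{1}{h + h}}{2} = - \frac{\left(-1\right) \frac{1}{2 h}}{2} = - \frac{\left(- \frac{1}{2}\right) \frac{1}{h}}{2} = \frac{1}{4 h}$)
$\frac{1}{\left(N{\left(6 \right)} + Q\right) X{\left(9 \right)} + 9683} = \frac{1}{\left(\frac{1}{4 \cdot 6} + 1\right) 9^{2} + 9683} = \frac{1}{\left(\frac{1}{4} \cdot \frac{1}{6} + 1\right) 81 + 9683} = \frac{1}{\left(\frac{1}{24} + 1\right) 81 + 9683} = \frac{1}{\frac{25}{24} \cdot 81 + 9683} = \frac{1}{\frac{675}{8} + 9683} = \frac{1}{\frac{78139}{8}} = \frac{8}{78139}$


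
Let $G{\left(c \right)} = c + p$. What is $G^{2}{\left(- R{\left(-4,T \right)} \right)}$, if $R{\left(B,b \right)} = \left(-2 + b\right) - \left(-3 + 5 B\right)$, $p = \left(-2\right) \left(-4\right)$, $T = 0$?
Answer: $169$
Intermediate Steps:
$p = 8$
$R{\left(B,b \right)} = 1 + b - 5 B$
$G{\left(c \right)} = 8 + c$ ($G{\left(c \right)} = c + 8 = 8 + c$)
$G^{2}{\left(- R{\left(-4,T \right)} \right)} = \left(8 - \left(1 + 0 - -20\right)\right)^{2} = \left(8 - \left(1 + 0 + 20\right)\right)^{2} = \left(8 - 21\right)^{2} = \left(-13\right)^{2} = 169$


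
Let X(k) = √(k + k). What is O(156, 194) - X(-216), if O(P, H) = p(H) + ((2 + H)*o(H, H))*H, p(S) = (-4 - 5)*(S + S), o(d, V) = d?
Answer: 7373164 - 12*I*√3 ≈ 7.3732e+6 - 20.785*I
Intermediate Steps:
X(k) = √2*√k (X(k) = √(2*k) = √2*√k)
p(S) = -18*S
O(P, H) = -18*H + H²*(2 + H) (O(P, H) = -18*H + ((2 + H)*H)*H = -18*H + (H*(2 + H))*H = -18*H + H²*(2 + H))
O(156, 194) - X(-216) = 194*(-18 + 194² + 2*194) - √2*√(-216) = 194*(-18 + 37636 + 388) - √2*6*I*√6 = 194*38006 - 12*I*√3 = 7373164 - 12*I*√3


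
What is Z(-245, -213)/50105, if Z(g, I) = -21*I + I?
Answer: 852/10021 ≈ 0.085021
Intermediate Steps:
Z(g, I) = -20*I
Z(-245, -213)/50105 = -20*(-213)/50105 = 4260*(1/50105) = 852/10021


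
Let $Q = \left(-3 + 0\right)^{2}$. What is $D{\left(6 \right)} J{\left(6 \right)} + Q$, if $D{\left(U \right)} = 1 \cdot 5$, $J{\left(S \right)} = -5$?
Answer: $-16$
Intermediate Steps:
$D{\left(U \right)} = 5$
$Q = 9$ ($Q = \left(-3\right)^{2} = 9$)
$D{\left(6 \right)} J{\left(6 \right)} + Q = 5 \left(-5\right) + 9 = -25 + 9 = -16$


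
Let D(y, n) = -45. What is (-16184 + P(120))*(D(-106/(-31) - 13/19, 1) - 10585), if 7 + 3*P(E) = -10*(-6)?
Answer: 515544370/3 ≈ 1.7185e+8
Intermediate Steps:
P(E) = 53/3 (P(E) = -7/3 + (-10*(-6))/3 = -7/3 + (⅓)*60 = -7/3 + 20 = 53/3)
(-16184 + P(120))*(D(-106/(-31) - 13/19, 1) - 10585) = (-16184 + 53/3)*(-45 - 10585) = -48499/3*(-10630) = 515544370/3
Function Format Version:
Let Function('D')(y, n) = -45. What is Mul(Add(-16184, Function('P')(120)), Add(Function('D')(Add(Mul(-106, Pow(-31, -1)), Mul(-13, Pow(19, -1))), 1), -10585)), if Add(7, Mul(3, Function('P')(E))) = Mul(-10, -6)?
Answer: Rational(515544370, 3) ≈ 1.7185e+8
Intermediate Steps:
Function('P')(E) = Rational(53, 3) (Function('P')(E) = Add(Rational(-7, 3), Mul(Rational(1, 3), Mul(-10, -6))) = Add(Rational(-7, 3), Mul(Rational(1, 3), 60)) = Add(Rational(-7, 3), 20) = Rational(53, 3))
Mul(Add(-16184, Function('P')(120)), Add(Function('D')(Add(Mul(-106, Pow(-31, -1)), Mul(-13, Pow(19, -1))), 1), -10585)) = Mul(Add(-16184, Rational(53, 3)), Add(-45, -10585)) = Mul(Rational(-48499, 3), -10630) = Rational(515544370, 3)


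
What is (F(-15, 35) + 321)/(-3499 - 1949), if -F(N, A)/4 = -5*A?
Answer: -1021/5448 ≈ -0.18741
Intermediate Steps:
F(N, A) = 20*A (F(N, A) = -(-20)*A = 20*A)
(F(-15, 35) + 321)/(-3499 - 1949) = (20*35 + 321)/(-3499 - 1949) = (700 + 321)/(-5448) = 1021*(-1/5448) = -1021/5448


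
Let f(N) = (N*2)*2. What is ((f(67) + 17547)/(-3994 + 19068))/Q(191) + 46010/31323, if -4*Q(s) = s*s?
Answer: 12649669196480/8612487413931 ≈ 1.4688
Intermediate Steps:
Q(s) = -s²/4 (Q(s) = -s*s/4 = -s²/4)
f(N) = 4*N (f(N) = (2*N)*2 = 4*N)
((f(67) + 17547)/(-3994 + 19068))/Q(191) + 46010/31323 = ((4*67 + 17547)/(-3994 + 19068))/((-¼*191²)) + 46010/31323 = ((268 + 17547)/15074)/((-¼*36481)) + 46010*(1/31323) = (17815*(1/15074))/(-36481/4) + 46010/31323 = (17815/15074)*(-4/36481) + 46010/31323 = -35630/274957297 + 46010/31323 = 12649669196480/8612487413931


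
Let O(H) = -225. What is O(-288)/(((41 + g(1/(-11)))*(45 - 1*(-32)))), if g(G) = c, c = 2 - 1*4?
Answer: -75/1001 ≈ -0.074925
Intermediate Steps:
c = -2 (c = 2 - 4 = -2)
g(G) = -2
O(-288)/(((41 + g(1/(-11)))*(45 - 1*(-32)))) = -225*1/((41 - 2)*(45 - 1*(-32))) = -225*1/(39*(45 + 32)) = -225/(39*77) = -225/3003 = -225*1/3003 = -75/1001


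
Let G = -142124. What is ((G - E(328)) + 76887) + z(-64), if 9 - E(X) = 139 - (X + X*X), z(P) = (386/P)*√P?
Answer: -173019 - 193*I/4 ≈ -1.7302e+5 - 48.25*I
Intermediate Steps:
z(P) = 386/√P
E(X) = -130 + X + X² (E(X) = 9 - (139 - (X + X*X)) = 9 - (139 - (X + X²)) = 9 - (139 + (-X - X²)) = 9 - (139 - X - X²) = 9 + (-139 + X + X²) = -130 + X + X²)
((G - E(328)) + 76887) + z(-64) = ((-142124 - (-130 + 328 + 328²)) + 76887) + 386/√(-64) = ((-142124 - (-130 + 328 + 107584)) + 76887) + 386*(-I/8) = ((-142124 - 1*107782) + 76887) - 193*I/4 = ((-142124 - 107782) + 76887) - 193*I/4 = (-249906 + 76887) - 193*I/4 = -173019 - 193*I/4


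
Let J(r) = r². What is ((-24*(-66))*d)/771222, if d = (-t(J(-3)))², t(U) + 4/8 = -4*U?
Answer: 351714/128537 ≈ 2.7363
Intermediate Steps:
t(U) = -½ - 4*U
d = 5329/4 (d = (-(-½ - 4*(-3)²))² = (-(-½ - 4*9))² = (-(-½ - 36))² = (-1*(-73/2))² = (73/2)² = 5329/4 ≈ 1332.3)
((-24*(-66))*d)/771222 = (-24*(-66)*(5329/4))/771222 = (1584*(5329/4))*(1/771222) = 2110284*(1/771222) = 351714/128537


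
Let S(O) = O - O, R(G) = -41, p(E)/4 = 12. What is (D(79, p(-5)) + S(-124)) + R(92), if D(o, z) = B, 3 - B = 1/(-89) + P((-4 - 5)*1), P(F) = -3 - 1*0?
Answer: -3114/89 ≈ -34.989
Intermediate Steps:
p(E) = 48 (p(E) = 4*12 = 48)
P(F) = -3 (P(F) = -3 + 0 = -3)
S(O) = 0
B = 535/89 (B = 3 - (1/(-89) - 3) = 3 - (-1/89 - 3) = 3 - 1*(-268/89) = 3 + 268/89 = 535/89 ≈ 6.0112)
D(o, z) = 535/89
(D(79, p(-5)) + S(-124)) + R(92) = (535/89 + 0) - 41 = 535/89 - 41 = -3114/89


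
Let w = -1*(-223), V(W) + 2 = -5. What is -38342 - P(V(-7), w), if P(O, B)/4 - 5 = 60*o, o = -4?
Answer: -37402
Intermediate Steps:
V(W) = -7 (V(W) = -2 - 5 = -7)
w = 223
P(O, B) = -940 (P(O, B) = 20 + 4*(60*(-4)) = 20 + 4*(-240) = 20 - 960 = -940)
-38342 - P(V(-7), w) = -38342 - 1*(-940) = -38342 + 940 = -37402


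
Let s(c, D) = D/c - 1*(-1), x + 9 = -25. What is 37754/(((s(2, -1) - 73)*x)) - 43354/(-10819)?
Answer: 515328136/26668835 ≈ 19.323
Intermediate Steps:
x = -34 (x = -9 - 25 = -34)
s(c, D) = 1 + D/c (s(c, D) = D/c + 1 = 1 + D/c)
37754/(((s(2, -1) - 73)*x)) - 43354/(-10819) = 37754/((((-1 + 2)/2 - 73)*(-34))) - 43354/(-10819) = 37754/((((½)*1 - 73)*(-34))) - 43354*(-1/10819) = 37754/(((½ - 73)*(-34))) + 43354/10819 = 37754/((-145/2*(-34))) + 43354/10819 = 37754/2465 + 43354/10819 = 515328136/26668835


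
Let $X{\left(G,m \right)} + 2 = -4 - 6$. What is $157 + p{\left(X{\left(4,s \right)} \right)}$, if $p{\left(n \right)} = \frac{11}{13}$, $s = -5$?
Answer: $\frac{2052}{13} \approx 157.85$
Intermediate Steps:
$X{\left(G,m \right)} = -12$ ($X{\left(G,m \right)} = -2 - 10 = -12$)
$p{\left(n \right)} = \frac{11}{13}$ ($p{\left(n \right)} = 11 \cdot \frac{1}{13} = \frac{11}{13}$)
$157 + p{\left(X{\left(4,s \right)} \right)} = 157 + \frac{11}{13} = \frac{2052}{13}$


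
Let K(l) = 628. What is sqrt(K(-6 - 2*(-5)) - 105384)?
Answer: 2*I*sqrt(26189) ≈ 323.66*I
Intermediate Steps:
sqrt(K(-6 - 2*(-5)) - 105384) = sqrt(628 - 105384) = sqrt(-104756) = 2*I*sqrt(26189)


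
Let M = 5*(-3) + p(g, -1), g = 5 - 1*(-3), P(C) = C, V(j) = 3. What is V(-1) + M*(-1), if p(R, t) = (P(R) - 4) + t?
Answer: 15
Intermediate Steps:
g = 8 (g = 5 + 3 = 8)
p(R, t) = -4 + R + t (p(R, t) = (R - 4) + t = (-4 + R) + t = -4 + R + t)
M = -12 (M = 5*(-3) + (-4 + 8 - 1) = -15 + 3 = -12)
V(-1) + M*(-1) = 3 - 12*(-1) = 3 + 12 = 15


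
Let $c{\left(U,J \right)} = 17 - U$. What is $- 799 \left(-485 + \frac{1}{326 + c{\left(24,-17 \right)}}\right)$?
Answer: $\frac{123616486}{319} \approx 3.8751 \cdot 10^{5}$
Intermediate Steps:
$- 799 \left(-485 + \frac{1}{326 + c{\left(24,-17 \right)}}\right) = - 799 \left(-485 + \frac{1}{326 + \left(17 - 24\right)}\right) = - 799 \left(-485 + \frac{1}{326 - 7}\right) = - 799 \left(-485 + \frac{1}{319}\right) = \left(-799\right) \left(- \frac{154714}{319}\right) = \frac{123616486}{319}$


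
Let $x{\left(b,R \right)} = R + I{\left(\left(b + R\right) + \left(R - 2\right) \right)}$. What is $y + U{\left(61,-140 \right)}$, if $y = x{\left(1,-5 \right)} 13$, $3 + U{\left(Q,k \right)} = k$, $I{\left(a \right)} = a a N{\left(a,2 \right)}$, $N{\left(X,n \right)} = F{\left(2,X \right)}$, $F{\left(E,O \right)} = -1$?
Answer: $-1781$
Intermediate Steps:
$N{\left(X,n \right)} = -1$
$I{\left(a \right)} = - a^{2}$ ($I{\left(a \right)} = a a \left(-1\right) = a^{2} \left(-1\right) = - a^{2}$)
$U{\left(Q,k \right)} = -3 + k$
$x{\left(b,R \right)} = R - \left(-2 + b + 2 R\right)^{2}$ ($x{\left(b,R \right)} = R - \left(\left(b + R\right) + \left(R - 2\right)\right)^{2} = R - \left(\left(R + b\right) + \left(R - 2\right)\right)^{2} = R - \left(\left(R + b\right) + \left(-2 + R\right)\right)^{2} = R - \left(-2 + b + 2 R\right)^{2}$)
$y = -1638$ ($y = \left(-5 - \left(-2 + 1 + 2 \left(-5\right)\right)^{2}\right) 13 = \left(-5 - \left(-2 + 1 - 10\right)^{2}\right) 13 = \left(-5 - \left(-11\right)^{2}\right) 13 = \left(-5 - 121\right) 13 = \left(-126\right) 13 = -1638$)
$y + U{\left(61,-140 \right)} = -1638 - 143 = -1781$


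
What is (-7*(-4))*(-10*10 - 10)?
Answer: -3080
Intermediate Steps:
(-7*(-4))*(-10*10 - 10) = 28*(-100 - 10) = 28*(-110) = -3080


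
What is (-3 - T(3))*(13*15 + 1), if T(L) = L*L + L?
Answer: -2940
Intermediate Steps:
T(L) = L + L**2 (T(L) = L**2 + L = L + L**2)
(-3 - T(3))*(13*15 + 1) = (-3 - 3*(1 + 3))*(13*15 + 1) = (-3 - 3*4)*(195 + 1) = (-3 - 1*12)*196 = (-3 - 12)*196 = -15*196 = -2940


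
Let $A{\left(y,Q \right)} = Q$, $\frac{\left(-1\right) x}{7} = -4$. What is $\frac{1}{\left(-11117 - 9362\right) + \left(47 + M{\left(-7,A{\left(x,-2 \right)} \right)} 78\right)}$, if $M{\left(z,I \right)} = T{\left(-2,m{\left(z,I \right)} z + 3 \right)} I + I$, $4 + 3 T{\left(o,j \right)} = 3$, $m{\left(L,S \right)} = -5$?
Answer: $- \frac{1}{20536} \approx -4.8695 \cdot 10^{-5}$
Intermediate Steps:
$x = 28$ ($x = \left(-7\right) \left(-4\right) = 28$)
$T{\left(o,j \right)} = - \frac{1}{3}$ ($T{\left(o,j \right)} = - \frac{4}{3} + \frac{1}{3} \cdot 3 = - \frac{4}{3} + 1 = - \frac{1}{3}$)
$M{\left(z,I \right)} = \frac{2 I}{3}$ ($M{\left(z,I \right)} = - \frac{I}{3} + I = \frac{2 I}{3}$)
$\frac{1}{\left(-11117 - 9362\right) + \left(47 + M{\left(-7,A{\left(x,-2 \right)} \right)} 78\right)} = \frac{1}{\left(-11117 - 9362\right) + \left(47 + \frac{2}{3} \left(-2\right) 78\right)} = \frac{1}{-20479 + \left(47 - 104\right)} = \frac{1}{-20479 - 57} = \frac{1}{-20536} = - \frac{1}{20536}$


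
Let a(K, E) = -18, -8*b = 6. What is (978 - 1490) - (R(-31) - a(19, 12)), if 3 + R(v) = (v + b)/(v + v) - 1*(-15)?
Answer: -134543/248 ≈ -542.51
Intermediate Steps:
b = -3/4 (b = -1/8*6 = -3/4 ≈ -0.75000)
R(v) = 12 + (-3/4 + v)/(2*v) (R(v) = -3 + ((v - 3/4)/(v + v) - 1*(-15)) = -3 + ((-3/4 + v)/((2*v)) + 15) = -3 + ((-3/4 + v)*(1/(2*v)) + 15) = -3 + ((-3/4 + v)/(2*v) + 15) = -3 + (15 + (-3/4 + v)/(2*v)) = 12 + (-3/4 + v)/(2*v))
(978 - 1490) - (R(-31) - a(19, 12)) = (978 - 1490) - ((1/8)*(-3 + 100*(-31))/(-31) - 1*(-18)) = -512 - ((1/8)*(-1/31)*(-3 - 3100) + 18) = -512 - ((1/8)*(-1/31)*(-3103) + 18) = -512 - (3103/248 + 18) = -512 - 1*7567/248 = -512 - 7567/248 = -134543/248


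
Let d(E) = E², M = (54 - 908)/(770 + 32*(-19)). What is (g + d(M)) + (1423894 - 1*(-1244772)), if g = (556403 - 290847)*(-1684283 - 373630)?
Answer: -3585510890604353/6561 ≈ -5.4649e+11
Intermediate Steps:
M = -427/81 (M = -854/(770 - 608) = -854/162 = -854*1/162 = -427/81 ≈ -5.2716)
g = -546491144628 (g = 265556*(-2057913) = -546491144628)
(g + d(M)) + (1423894 - 1*(-1244772)) = (-546491144628 + (-427/81)²) + (1423894 - 1*(-1244772)) = (-546491144628 + 182329/6561) + (1423894 + 1244772) = -3585528399721979/6561 + 2668666 = -3585510890604353/6561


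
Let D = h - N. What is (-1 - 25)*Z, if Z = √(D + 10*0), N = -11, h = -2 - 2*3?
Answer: -26*√3 ≈ -45.033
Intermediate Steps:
h = -8 (h = -2 - 6 = -8)
D = 3 (D = -8 - 1*(-11) = -8 + 11 = 3)
Z = √3 (Z = √(3 + 10*0) = √(3 + 0) = √3 ≈ 1.7320)
(-1 - 25)*Z = (-1 - 25)*√3 = -26*√3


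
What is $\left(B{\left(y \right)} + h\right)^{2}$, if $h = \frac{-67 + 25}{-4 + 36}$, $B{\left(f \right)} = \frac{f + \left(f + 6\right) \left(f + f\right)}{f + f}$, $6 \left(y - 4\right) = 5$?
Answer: $\frac{231361}{2304} \approx 100.42$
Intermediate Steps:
$y = \frac{29}{6}$ ($y = 4 + \frac{1}{6} \cdot 5 = 4 + \frac{5}{6} = \frac{29}{6} \approx 4.8333$)
$B{\left(f \right)} = \frac{f + 2 f \left(6 + f\right)}{2 f}$ ($B{\left(f \right)} = \frac{f + \left(6 + f\right) 2 f}{2 f} = \left(f + 2 f \left(6 + f\right)\right) \frac{1}{2 f} = \frac{f + 2 f \left(6 + f\right)}{2 f}$)
$h = - \frac{21}{16}$ ($h = - \frac{42}{32} = \left(-42\right) \frac{1}{32} = - \frac{21}{16} \approx -1.3125$)
$\left(B{\left(y \right)} + h\right)^{2} = \left(\left(\frac{13}{2} + \frac{29}{6}\right) - \frac{21}{16}\right)^{2} = \left(\frac{34}{3} - \frac{21}{16}\right)^{2} = \left(\frac{481}{48}\right)^{2} = \frac{231361}{2304}$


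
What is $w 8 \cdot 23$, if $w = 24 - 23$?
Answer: $184$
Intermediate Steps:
$w = 1$
$w 8 \cdot 23 = 1 \cdot 8 \cdot 23 = 8 \cdot 23 = 184$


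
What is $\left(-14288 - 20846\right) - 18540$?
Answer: $-53674$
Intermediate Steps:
$\left(-14288 - 20846\right) - 18540 = -35134 - 18540 = -53674$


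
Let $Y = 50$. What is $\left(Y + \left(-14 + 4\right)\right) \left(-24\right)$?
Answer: $-960$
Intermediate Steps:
$\left(Y + \left(-14 + 4\right)\right) \left(-24\right) = \left(50 + \left(-14 + 4\right)\right) \left(-24\right) = \left(50 - 10\right) \left(-24\right) = 40 \left(-24\right) = -960$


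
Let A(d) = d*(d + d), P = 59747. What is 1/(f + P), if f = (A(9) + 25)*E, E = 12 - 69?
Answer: 1/49088 ≈ 2.0372e-5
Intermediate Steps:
A(d) = 2*d**2 (A(d) = d*(2*d) = 2*d**2)
E = -57
f = -10659 (f = (2*9**2 + 25)*(-57) = (2*81 + 25)*(-57) = (162 + 25)*(-57) = 187*(-57) = -10659)
1/(f + P) = 1/(-10659 + 59747) = 1/49088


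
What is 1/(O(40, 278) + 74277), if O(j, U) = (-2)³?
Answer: 1/74269 ≈ 1.3465e-5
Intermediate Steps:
O(j, U) = -8
1/(O(40, 278) + 74277) = 1/(-8 + 74277) = 1/74269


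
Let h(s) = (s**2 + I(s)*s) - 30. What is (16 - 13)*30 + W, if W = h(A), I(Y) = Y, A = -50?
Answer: 5060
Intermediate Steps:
h(s) = -30 + 2*s**2 (h(s) = (s**2 + s*s) - 30 = (s**2 + s**2) - 30 = 2*s**2 - 30 = -30 + 2*s**2)
W = 4970 (W = -30 + 2*(-50)**2 = -30 + 2*2500 = -30 + 5000 = 4970)
(16 - 13)*30 + W = (16 - 13)*30 + 4970 = 3*30 + 4970 = 90 + 4970 = 5060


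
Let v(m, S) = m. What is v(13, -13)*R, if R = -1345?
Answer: -17485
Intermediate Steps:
v(13, -13)*R = 13*(-1345) = -17485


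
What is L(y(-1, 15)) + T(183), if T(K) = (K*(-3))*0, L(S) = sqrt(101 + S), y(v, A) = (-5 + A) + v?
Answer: sqrt(110) ≈ 10.488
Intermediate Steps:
y(v, A) = -5 + A + v
T(K) = 0 (T(K) = -3*K*0 = 0)
L(y(-1, 15)) + T(183) = sqrt(101 + (-5 + 15 - 1)) + 0 = sqrt(101 + 9) + 0 = sqrt(110) + 0 = sqrt(110)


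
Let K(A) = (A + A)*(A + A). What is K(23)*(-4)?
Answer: -8464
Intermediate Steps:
K(A) = 4*A² (K(A) = (2*A)*(2*A) = 4*A²)
K(23)*(-4) = (4*23²)*(-4) = (4*529)*(-4) = 2116*(-4) = -8464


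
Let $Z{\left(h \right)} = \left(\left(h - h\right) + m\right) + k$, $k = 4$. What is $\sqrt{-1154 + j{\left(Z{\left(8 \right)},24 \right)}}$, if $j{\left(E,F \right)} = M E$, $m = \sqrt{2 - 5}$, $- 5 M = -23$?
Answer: $\frac{\sqrt{-28390 + 115 i \sqrt{3}}}{5} \approx 0.11822 + 33.699 i$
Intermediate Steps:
$M = \frac{23}{5}$ ($M = \left(- \frac{1}{5}\right) \left(-23\right) = \frac{23}{5} \approx 4.6$)
$m = i \sqrt{3}$ ($m = \sqrt{-3} = i \sqrt{3} \approx 1.732 i$)
$Z{\left(h \right)} = 4 + i \sqrt{3}$ ($Z{\left(h \right)} = \left(\left(h - h\right) + i \sqrt{3}\right) + 4 = \left(0 + i \sqrt{3}\right) + 4 = i \sqrt{3} + 4 = 4 + i \sqrt{3}$)
$j{\left(E,F \right)} = \frac{23 E}{5}$
$\sqrt{-1154 + j{\left(Z{\left(8 \right)},24 \right)}} = \sqrt{-1154 + \frac{23 \left(4 + i \sqrt{3}\right)}{5}} = \sqrt{-1154 + \left(\frac{92}{5} + \frac{23 i \sqrt{3}}{5}\right)} = \sqrt{- \frac{5678}{5} + \frac{23 i \sqrt{3}}{5}}$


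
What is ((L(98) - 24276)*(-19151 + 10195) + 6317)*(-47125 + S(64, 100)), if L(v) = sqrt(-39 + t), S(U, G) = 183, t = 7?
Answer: -10206231644966 + 1681650208*I*sqrt(2) ≈ -1.0206e+13 + 2.3782e+9*I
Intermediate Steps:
L(v) = 4*I*sqrt(2) (L(v) = sqrt(-39 + 7) = sqrt(-32) = 4*I*sqrt(2))
((L(98) - 24276)*(-19151 + 10195) + 6317)*(-47125 + S(64, 100)) = ((4*I*sqrt(2) - 24276)*(-19151 + 10195) + 6317)*(-47125 + 183) = ((-24276 + 4*I*sqrt(2))*(-8956) + 6317)*(-46942) = ((217415856 - 35824*I*sqrt(2)) + 6317)*(-46942) = (217422173 - 35824*I*sqrt(2))*(-46942) = -10206231644966 + 1681650208*I*sqrt(2)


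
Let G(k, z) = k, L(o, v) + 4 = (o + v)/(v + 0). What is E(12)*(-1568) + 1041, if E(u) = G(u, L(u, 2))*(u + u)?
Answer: -450543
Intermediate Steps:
L(o, v) = -4 + (o + v)/v (L(o, v) = -4 + (o + v)/(v + 0) = -4 + (o + v)/v)
E(u) = 2*u² (E(u) = u*(u + u) = u*(2*u) = 2*u²)
E(12)*(-1568) + 1041 = (2*12²)*(-1568) + 1041 = (2*144)*(-1568) + 1041 = 288*(-1568) + 1041 = -451584 + 1041 = -450543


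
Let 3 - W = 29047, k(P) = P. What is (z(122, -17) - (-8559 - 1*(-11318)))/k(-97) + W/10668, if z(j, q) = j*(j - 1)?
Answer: -32716318/258699 ≈ -126.46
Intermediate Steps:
z(j, q) = j*(-1 + j)
W = -29044 (W = 3 - 1*29047 = 3 - 29047 = -29044)
(z(122, -17) - (-8559 - 1*(-11318)))/k(-97) + W/10668 = (122*(-1 + 122) - (-8559 - 1*(-11318)))/(-97) - 29044/10668 = (122*121 - (-8559 + 11318))*(-1/97) - 29044*1/10668 = (14762 - 1*2759)*(-1/97) - 7261/2667 = (14762 - 2759)*(-1/97) - 7261/2667 = 12003*(-1/97) - 7261/2667 = -12003/97 - 7261/2667 = -32716318/258699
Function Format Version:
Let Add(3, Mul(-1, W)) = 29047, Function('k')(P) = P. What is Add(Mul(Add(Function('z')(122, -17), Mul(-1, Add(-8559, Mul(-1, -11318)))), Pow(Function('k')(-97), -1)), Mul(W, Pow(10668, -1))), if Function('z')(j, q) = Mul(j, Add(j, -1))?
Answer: Rational(-32716318, 258699) ≈ -126.46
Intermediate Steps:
Function('z')(j, q) = Mul(j, Add(-1, j))
W = -29044 (W = Add(3, Mul(-1, 29047)) = Add(3, -29047) = -29044)
Add(Mul(Add(Function('z')(122, -17), Mul(-1, Add(-8559, Mul(-1, -11318)))), Pow(Function('k')(-97), -1)), Mul(W, Pow(10668, -1))) = Add(Mul(Add(Mul(122, Add(-1, 122)), Mul(-1, Add(-8559, Mul(-1, -11318)))), Pow(-97, -1)), Mul(-29044, Pow(10668, -1))) = Add(Mul(Add(Mul(122, 121), Mul(-1, Add(-8559, 11318))), Rational(-1, 97)), Mul(-29044, Rational(1, 10668))) = Add(Mul(Add(14762, Mul(-1, 2759)), Rational(-1, 97)), Rational(-7261, 2667)) = Add(Mul(Add(14762, -2759), Rational(-1, 97)), Rational(-7261, 2667)) = Add(Mul(12003, Rational(-1, 97)), Rational(-7261, 2667)) = Add(Rational(-12003, 97), Rational(-7261, 2667)) = Rational(-32716318, 258699)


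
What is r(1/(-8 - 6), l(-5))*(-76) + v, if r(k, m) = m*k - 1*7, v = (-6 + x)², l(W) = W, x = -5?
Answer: 4381/7 ≈ 625.86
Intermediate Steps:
v = 121 (v = (-6 - 5)² = (-11)² = 121)
r(k, m) = -7 + k*m (r(k, m) = k*m - 7 = -7 + k*m)
r(1/(-8 - 6), l(-5))*(-76) + v = (-7 - 5/(-8 - 6))*(-76) + 121 = (-7 - 5/(-14))*(-76) + 121 = (-7 - 1/14*(-5))*(-76) + 121 = (-7 + 5/14)*(-76) + 121 = -93/14*(-76) + 121 = 3534/7 + 121 = 4381/7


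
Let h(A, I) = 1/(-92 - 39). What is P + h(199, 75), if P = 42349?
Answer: 5547718/131 ≈ 42349.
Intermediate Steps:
h(A, I) = -1/131 (h(A, I) = 1/(-131) = -1/131)
P + h(199, 75) = 42349 - 1/131 = 5547718/131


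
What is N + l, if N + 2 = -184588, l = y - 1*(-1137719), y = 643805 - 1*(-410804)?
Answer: 2007738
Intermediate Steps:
y = 1054609 (y = 643805 + 410804 = 1054609)
l = 2192328 (l = 1054609 - 1*(-1137719) = 1054609 + 1137719 = 2192328)
N = -184590 (N = -2 - 184588 = -184590)
N + l = -184590 + 2192328 = 2007738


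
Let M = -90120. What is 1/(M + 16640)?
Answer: -1/73480 ≈ -1.3609e-5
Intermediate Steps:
1/(M + 16640) = 1/(-90120 + 16640) = 1/(-73480) = -1/73480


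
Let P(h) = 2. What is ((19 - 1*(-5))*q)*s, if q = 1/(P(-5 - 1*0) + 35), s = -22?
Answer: -528/37 ≈ -14.270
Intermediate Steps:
q = 1/37 (q = 1/(2 + 35) = 1/37 ≈ 0.027027)
((19 - 1*(-5))*q)*s = ((19 - 1*(-5))*(1/37))*(-22) = ((19 + 5)*(1/37))*(-22) = (24*(1/37))*(-22) = (24/37)*(-22) = -528/37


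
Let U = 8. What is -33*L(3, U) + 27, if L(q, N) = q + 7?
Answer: -303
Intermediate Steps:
L(q, N) = 7 + q
-33*L(3, U) + 27 = -33*(7 + 3) + 27 = -33*10 + 27 = -330 + 27 = -303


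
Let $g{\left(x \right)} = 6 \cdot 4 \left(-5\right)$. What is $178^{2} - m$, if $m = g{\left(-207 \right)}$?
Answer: $31804$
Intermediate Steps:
$g{\left(x \right)} = -120$ ($g{\left(x \right)} = 24 \left(-5\right) = -120$)
$m = -120$
$178^{2} - m = 178^{2} - -120 = 31684 + 120 = 31804$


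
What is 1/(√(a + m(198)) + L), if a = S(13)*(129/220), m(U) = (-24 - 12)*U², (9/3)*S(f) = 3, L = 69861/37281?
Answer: 63665260780/47950049396527459 - 308860658*I*√17077255305/47950049396527459 ≈ 1.3277e-6 - 0.00084175*I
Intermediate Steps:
L = 23287/12427 (L = 69861*(1/37281) = 23287/12427 ≈ 1.8739)
S(f) = 1 (S(f) = (⅓)*3 = 1)
m(U) = -36*U²
a = 129/220 (a = 1*(129/220) = 129/220 ≈ 0.58636)
1/(√(a + m(198)) + L) = 1/(√(129/220 - 36*198²) + 23287/12427) = 1/(√(129/220 - 36*39204) + 23287/12427) = 1/(√(129/220 - 1411344) + 23287/12427) = 1/(√(-310495551/220) + 23287/12427) = 1/(I*√17077255305/110 + 23287/12427) = 1/(23287/12427 + I*√17077255305/110)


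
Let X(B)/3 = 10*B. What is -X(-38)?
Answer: 1140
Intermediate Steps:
X(B) = 30*B (X(B) = 3*(10*B) = 30*B)
-X(-38) = -30*(-38) = -1*(-1140) = 1140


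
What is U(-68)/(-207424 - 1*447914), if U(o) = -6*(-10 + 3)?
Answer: -7/109223 ≈ -6.4089e-5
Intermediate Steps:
U(o) = 42 (U(o) = -6*(-7) = 42)
U(-68)/(-207424 - 1*447914) = 42/(-207424 - 1*447914) = 42/(-207424 - 447914) = 42/(-655338) = 42*(-1/655338) = -7/109223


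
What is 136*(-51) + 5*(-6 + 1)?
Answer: -6961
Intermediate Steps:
136*(-51) + 5*(-6 + 1) = -6936 + 5*(-5) = -6936 - 25 = -6961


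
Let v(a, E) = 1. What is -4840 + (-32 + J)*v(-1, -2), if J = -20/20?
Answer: -4873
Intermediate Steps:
J = -1 (J = -20*1/20 = -1)
-4840 + (-32 + J)*v(-1, -2) = -4840 + (-32 - 1)*1 = -4840 - 33*1 = -4840 - 33 = -4873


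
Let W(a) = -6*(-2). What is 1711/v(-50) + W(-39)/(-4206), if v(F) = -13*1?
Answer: -1199437/9113 ≈ -131.62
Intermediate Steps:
W(a) = 12
v(F) = -13
1711/v(-50) + W(-39)/(-4206) = 1711/(-13) + 12/(-4206) = 1711*(-1/13) + 12*(-1/4206) = -1711/13 - 2/701 = -1199437/9113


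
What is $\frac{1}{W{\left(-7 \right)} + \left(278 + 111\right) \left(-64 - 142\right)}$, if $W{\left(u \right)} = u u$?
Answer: $- \frac{1}{80085} \approx -1.2487 \cdot 10^{-5}$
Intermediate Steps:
$W{\left(u \right)} = u^{2}$
$\frac{1}{W{\left(-7 \right)} + \left(278 + 111\right) \left(-64 - 142\right)} = \frac{1}{\left(-7\right)^{2} + \left(278 + 111\right) \left(-64 - 142\right)} = \frac{1}{49 + 389 \left(-206\right)} = \frac{1}{49 - 80134} = \frac{1}{-80085} = - \frac{1}{80085}$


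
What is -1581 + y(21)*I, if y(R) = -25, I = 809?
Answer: -21806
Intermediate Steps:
-1581 + y(21)*I = -1581 - 25*809 = -1581 - 20225 = -21806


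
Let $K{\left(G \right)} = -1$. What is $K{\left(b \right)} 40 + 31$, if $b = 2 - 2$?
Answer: $-9$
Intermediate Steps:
$b = 0$ ($b = 2 - 2 = 0$)
$K{\left(b \right)} 40 + 31 = \left(-1\right) 40 + 31 = -40 + 31 = -9$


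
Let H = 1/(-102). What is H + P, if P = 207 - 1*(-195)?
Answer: 41003/102 ≈ 401.99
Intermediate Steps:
H = -1/102 ≈ -0.0098039
P = 402 (P = 207 + 195 = 402)
H + P = -1/102 + 402 = 41003/102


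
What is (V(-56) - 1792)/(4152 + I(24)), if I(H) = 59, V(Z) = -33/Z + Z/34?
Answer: -1706991/4008872 ≈ -0.42580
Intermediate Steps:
V(Z) = -33/Z + Z/34 (V(Z) = -33/Z + Z*(1/34) = -33/Z + Z/34)
(V(-56) - 1792)/(4152 + I(24)) = ((-33/(-56) + (1/34)*(-56)) - 1792)/(4152 + 59) = ((-33*(-1/56) - 28/17) - 1792)/4211 = ((33/56 - 28/17) - 1792)*(1/4211) = (-1007/952 - 1792)*(1/4211) = -1706991/952*1/4211 = -1706991/4008872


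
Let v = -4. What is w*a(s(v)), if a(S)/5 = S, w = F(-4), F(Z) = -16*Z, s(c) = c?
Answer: -1280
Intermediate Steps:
w = 64 (w = -16*(-4) = 64)
a(S) = 5*S
w*a(s(v)) = 64*(5*(-4)) = 64*(-20) = -1280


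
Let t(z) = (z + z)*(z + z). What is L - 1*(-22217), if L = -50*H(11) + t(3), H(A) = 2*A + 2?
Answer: 21053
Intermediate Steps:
t(z) = 4*z² (t(z) = (2*z)*(2*z) = 4*z²)
H(A) = 2 + 2*A
L = -1164 (L = -50*(2 + 2*11) + 4*3² = -50*(2 + 22) + 4*9 = -50*24 + 36 = -1200 + 36 = -1164)
L - 1*(-22217) = -1164 - 1*(-22217) = -1164 + 22217 = 21053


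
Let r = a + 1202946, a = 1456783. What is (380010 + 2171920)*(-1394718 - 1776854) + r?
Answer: -8093627074231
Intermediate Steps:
r = 2659729 (r = 1456783 + 1202946 = 2659729)
(380010 + 2171920)*(-1394718 - 1776854) + r = (380010 + 2171920)*(-1394718 - 1776854) + 2659729 = 2551930*(-3171572) + 2659729 = -8093629733960 + 2659729 = -8093627074231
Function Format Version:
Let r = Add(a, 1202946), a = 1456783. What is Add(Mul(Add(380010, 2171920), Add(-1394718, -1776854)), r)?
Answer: -8093627074231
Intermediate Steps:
r = 2659729 (r = Add(1456783, 1202946) = 2659729)
Add(Mul(Add(380010, 2171920), Add(-1394718, -1776854)), r) = Add(Mul(Add(380010, 2171920), Add(-1394718, -1776854)), 2659729) = Add(Mul(2551930, -3171572), 2659729) = Add(-8093629733960, 2659729) = -8093627074231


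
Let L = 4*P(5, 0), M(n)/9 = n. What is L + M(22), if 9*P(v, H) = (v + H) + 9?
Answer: 1838/9 ≈ 204.22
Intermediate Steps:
P(v, H) = 1 + H/9 + v/9 (P(v, H) = ((v + H) + 9)/9 = ((H + v) + 9)/9 = (9 + H + v)/9 = 1 + H/9 + v/9)
M(n) = 9*n
L = 56/9 (L = 4*(1 + (⅑)*0 + (⅑)*5) = 4*(1 + 0 + 5/9) = 4*(14/9) = 56/9 ≈ 6.2222)
L + M(22) = 56/9 + 9*22 = 56/9 + 198 = 1838/9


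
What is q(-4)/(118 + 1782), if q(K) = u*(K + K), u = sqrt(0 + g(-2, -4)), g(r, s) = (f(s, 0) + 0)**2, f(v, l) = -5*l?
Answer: 0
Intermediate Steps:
g(r, s) = 0 (g(r, s) = (-5*0 + 0)**2 = (0 + 0)**2 = 0**2 = 0)
u = 0 (u = sqrt(0 + 0) = sqrt(0) = 0)
q(K) = 0 (q(K) = 0*(K + K) = 0*(2*K) = 0)
q(-4)/(118 + 1782) = 0/(118 + 1782) = 0/1900 = (1/1900)*0 = 0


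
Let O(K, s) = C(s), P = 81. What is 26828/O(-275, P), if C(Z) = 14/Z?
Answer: 1086534/7 ≈ 1.5522e+5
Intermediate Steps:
O(K, s) = 14/s
26828/O(-275, P) = 26828/((14/81)) = 26828/((14*(1/81))) = 26828/(14/81) = 26828*(81/14) = 1086534/7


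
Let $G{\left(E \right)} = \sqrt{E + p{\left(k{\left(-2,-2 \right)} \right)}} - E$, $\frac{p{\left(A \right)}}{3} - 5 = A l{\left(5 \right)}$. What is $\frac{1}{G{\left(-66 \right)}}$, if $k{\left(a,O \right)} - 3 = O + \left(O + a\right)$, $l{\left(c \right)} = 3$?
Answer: $\frac{11}{739} - \frac{i \sqrt{78}}{4434} \approx 0.014885 - 0.0019918 i$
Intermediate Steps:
$k{\left(a,O \right)} = 3 + a + 2 O$ ($k{\left(a,O \right)} = 3 + \left(O + \left(O + a\right)\right) = 3 + \left(a + 2 O\right) = 3 + a + 2 O$)
$p{\left(A \right)} = 15 + 9 A$ ($p{\left(A \right)} = 15 + 3 A 3 = 15 + 3 \cdot 3 A = 15 + 9 A$)
$G{\left(E \right)} = \sqrt{-12 + E} - E$ ($G{\left(E \right)} = \sqrt{E + \left(15 + 9 \left(3 - 2 + 2 \left(-2\right)\right)\right)} - E = \sqrt{E + \left(15 + 9 \left(3 - 2 - 4\right)\right)} - E = \sqrt{E + \left(15 + 9 \left(-3\right)\right)} - E = \sqrt{E + \left(15 - 27\right)} - E = \sqrt{E - 12} - E = \sqrt{-12 + E} - E$)
$\frac{1}{G{\left(-66 \right)}} = \frac{1}{\sqrt{-12 - 66} - -66} = \frac{1}{\sqrt{-78} + 66} = \frac{1}{i \sqrt{78} + 66} = \frac{1}{66 + i \sqrt{78}}$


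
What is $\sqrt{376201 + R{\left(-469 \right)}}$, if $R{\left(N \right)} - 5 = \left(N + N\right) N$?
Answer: $32 \sqrt{797} \approx 903.4$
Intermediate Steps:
$R{\left(N \right)} = 5 + 2 N^{2}$ ($R{\left(N \right)} = 5 + \left(N + N\right) N = 5 + 2 N N = 5 + 2 N^{2}$)
$\sqrt{376201 + R{\left(-469 \right)}} = \sqrt{376201 + \left(5 + 2 \left(-469\right)^{2}\right)} = \sqrt{376201 + \left(5 + 2 \cdot 219961\right)} = \sqrt{376201 + \left(5 + 439922\right)} = \sqrt{376201 + 439927} = \sqrt{816128} = 32 \sqrt{797}$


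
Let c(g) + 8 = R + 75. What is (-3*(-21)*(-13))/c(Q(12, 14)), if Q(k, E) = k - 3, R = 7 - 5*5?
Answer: -117/7 ≈ -16.714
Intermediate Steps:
R = -18 (R = 7 - 25 = -18)
Q(k, E) = -3 + k
c(g) = 49 (c(g) = -8 + (-18 + 75) = -8 + 57 = 49)
(-3*(-21)*(-13))/c(Q(12, 14)) = (-3*(-21)*(-13))/49 = (63*(-13))*(1/49) = -819*1/49 = -117/7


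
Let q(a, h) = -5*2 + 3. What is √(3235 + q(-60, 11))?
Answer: 2*√807 ≈ 56.815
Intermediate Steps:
q(a, h) = -7 (q(a, h) = -10 + 3 = -7)
√(3235 + q(-60, 11)) = √(3235 - 7) = √3228 = 2*√807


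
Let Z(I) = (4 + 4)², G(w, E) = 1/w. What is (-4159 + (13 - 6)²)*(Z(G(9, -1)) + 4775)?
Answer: -19888290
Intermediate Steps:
Z(I) = 64 (Z(I) = 8² = 64)
(-4159 + (13 - 6)²)*(Z(G(9, -1)) + 4775) = (-4159 + (13 - 6)²)*(64 + 4775) = (-4159 + 7²)*4839 = (-4159 + 49)*4839 = -4110*4839 = -19888290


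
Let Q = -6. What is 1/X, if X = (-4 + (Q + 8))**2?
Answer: 1/4 ≈ 0.25000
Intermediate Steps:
X = 4 (X = (-4 + (-6 + 8))**2 = (-4 + 2)**2 = (-2)**2 = 4)
1/X = 1/4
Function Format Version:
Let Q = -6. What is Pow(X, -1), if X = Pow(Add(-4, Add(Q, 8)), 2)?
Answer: Rational(1, 4) ≈ 0.25000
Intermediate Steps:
X = 4 (X = Pow(Add(-4, Add(-6, 8)), 2) = Pow(Add(-4, 2), 2) = Pow(-2, 2) = 4)
Pow(X, -1) = Pow(4, -1) = Rational(1, 4)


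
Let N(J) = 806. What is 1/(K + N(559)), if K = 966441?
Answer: 1/967247 ≈ 1.0339e-6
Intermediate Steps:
1/(K + N(559)) = 1/(966441 + 806) = 1/967247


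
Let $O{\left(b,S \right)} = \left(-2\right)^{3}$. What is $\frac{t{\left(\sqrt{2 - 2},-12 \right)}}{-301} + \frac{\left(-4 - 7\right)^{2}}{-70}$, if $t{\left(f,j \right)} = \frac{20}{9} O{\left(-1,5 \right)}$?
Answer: $- \frac{6461}{3870} \approx -1.6695$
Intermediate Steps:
$O{\left(b,S \right)} = -8$
$t{\left(f,j \right)} = - \frac{160}{9}$ ($t{\left(f,j \right)} = \frac{20}{9} \left(-8\right) = - \frac{160}{9}$)
$\frac{t{\left(\sqrt{2 - 2},-12 \right)}}{-301} + \frac{\left(-4 - 7\right)^{2}}{-70} = - \frac{160}{9 \left(-301\right)} + \frac{\left(-4 - 7\right)^{2}}{-70} = \left(- \frac{160}{9}\right) \left(- \frac{1}{301}\right) + \left(-11\right)^{2} \left(- \frac{1}{70}\right) = \frac{160}{2709} + 121 \left(- \frac{1}{70}\right) = \frac{160}{2709} - \frac{121}{70} = - \frac{6461}{3870}$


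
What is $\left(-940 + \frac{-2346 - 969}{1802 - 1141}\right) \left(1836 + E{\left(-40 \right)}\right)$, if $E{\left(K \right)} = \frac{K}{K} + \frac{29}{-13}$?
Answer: $- \frac{14899271060}{8593} \approx -1.7339 \cdot 10^{6}$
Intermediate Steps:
$E{\left(K \right)} = - \frac{16}{13}$ ($E{\left(K \right)} = 1 + 29 \left(- \frac{1}{13}\right) = 1 - \frac{29}{13} = - \frac{16}{13}$)
$\left(-940 + \frac{-2346 - 969}{1802 - 1141}\right) \left(1836 + E{\left(-40 \right)}\right) = \left(-940 + \frac{-2346 - 969}{1802 - 1141}\right) \left(1836 - \frac{16}{13}\right) = \left(-940 - \frac{3315}{661}\right) \frac{23852}{13} = \left(- \frac{624655}{661}\right) \frac{23852}{13} = - \frac{14899271060}{8593}$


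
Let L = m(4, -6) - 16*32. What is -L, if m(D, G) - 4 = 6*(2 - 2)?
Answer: 508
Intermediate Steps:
m(D, G) = 4 (m(D, G) = 4 + 6*(2 - 2) = 4 + 6*0 = 4 + 0 = 4)
L = -508 (L = 4 - 16*32 = 4 - 512 = -508)
-L = -1*(-508) = 508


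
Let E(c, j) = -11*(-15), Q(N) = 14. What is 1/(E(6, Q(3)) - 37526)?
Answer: -1/37361 ≈ -2.6766e-5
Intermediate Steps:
E(c, j) = 165
1/(E(6, Q(3)) - 37526) = 1/(165 - 37526) = 1/(-37361) = -1/37361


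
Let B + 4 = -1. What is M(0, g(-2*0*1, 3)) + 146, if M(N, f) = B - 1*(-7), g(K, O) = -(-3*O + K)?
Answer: 148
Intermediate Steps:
B = -5 (B = -4 - 1 = -5)
g(K, O) = -K + 3*O (g(K, O) = -(K - 3*O) = -K + 3*O)
M(N, f) = 2 (M(N, f) = -5 - 1*(-7) = -5 + 7 = 2)
M(0, g(-2*0*1, 3)) + 146 = 2 + 146 = 148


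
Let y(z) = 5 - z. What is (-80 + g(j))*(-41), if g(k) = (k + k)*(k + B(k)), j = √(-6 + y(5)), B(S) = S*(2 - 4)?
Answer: 2788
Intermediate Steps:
B(S) = -2*S (B(S) = S*(-2) = -2*S)
j = I*√6 (j = √(-6 + (5 - 1*5)) = √(-6 + (5 - 5)) = √(-6 + 0) = √(-6) = I*√6 ≈ 2.4495*I)
g(k) = -2*k² (g(k) = (k + k)*(k - 2*k) = (2*k)*(-k) = -2*k²)
(-80 + g(j))*(-41) = (-80 - 2*(I*√6)²)*(-41) = (-80 - 2*(-6))*(-41) = (-80 + 12)*(-41) = -68*(-41) = 2788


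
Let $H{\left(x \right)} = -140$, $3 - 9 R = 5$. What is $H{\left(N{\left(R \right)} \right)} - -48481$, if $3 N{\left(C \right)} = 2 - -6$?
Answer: $48341$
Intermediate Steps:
$R = - \frac{2}{9}$ ($R = \frac{1}{3} - \frac{5}{9} = - \frac{2}{9} \approx -0.22222$)
$N{\left(C \right)} = \frac{8}{3}$ ($N{\left(C \right)} = \frac{2 - -6}{3} = \frac{2 + 6}{3} = \frac{1}{3} \cdot 8 = \frac{8}{3}$)
$H{\left(N{\left(R \right)} \right)} - -48481 = -140 - -48481 = -140 + 48481 = 48341$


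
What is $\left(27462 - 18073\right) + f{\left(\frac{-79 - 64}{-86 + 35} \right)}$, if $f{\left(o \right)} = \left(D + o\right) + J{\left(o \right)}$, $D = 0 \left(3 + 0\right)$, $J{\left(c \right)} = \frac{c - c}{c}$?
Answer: $\frac{478982}{51} \approx 9391.8$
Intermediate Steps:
$J{\left(c \right)} = 0$ ($J{\left(c \right)} = \frac{0}{c} = 0$)
$D = 0$ ($D = 0 \cdot 3 = 0$)
$f{\left(o \right)} = o$ ($f{\left(o \right)} = \left(0 + o\right) + 0 = o + 0 = o$)
$\left(27462 - 18073\right) + f{\left(\frac{-79 - 64}{-86 + 35} \right)} = \left(27462 - 18073\right) + \frac{-79 - 64}{-86 + 35} = 9389 - \frac{143}{-51} = 9389 - - \frac{143}{51} = 9389 + \frac{143}{51} = \frac{478982}{51}$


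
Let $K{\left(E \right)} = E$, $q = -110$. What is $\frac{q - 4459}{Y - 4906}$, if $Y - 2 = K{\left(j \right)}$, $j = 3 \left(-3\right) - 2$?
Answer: $\frac{4569}{4915} \approx 0.9296$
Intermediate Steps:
$j = -11$ ($j = -9 - 2 = -11$)
$Y = -9$ ($Y = 2 - 11 = -9$)
$\frac{q - 4459}{Y - 4906} = \frac{-110 - 4459}{-9 - 4906} = - \frac{4569}{-4915} = \left(-4569\right) \left(- \frac{1}{4915}\right) = \frac{4569}{4915}$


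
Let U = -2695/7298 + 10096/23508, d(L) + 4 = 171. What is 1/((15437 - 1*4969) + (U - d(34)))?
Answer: 42890346/441816035783 ≈ 9.7077e-5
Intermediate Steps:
d(L) = 167 (d(L) = -4 + 171 = 167)
U = 2581637/42890346 (U = -2695*1/7298 + 10096*(1/23508) = -2695/7298 + 2524/5877 = 2581637/42890346 ≈ 0.060192)
1/((15437 - 1*4969) + (U - d(34))) = 1/((15437 - 1*4969) + (2581637/42890346 - 1*167)) = 1/((15437 - 4969) + (2581637/42890346 - 167)) = 1/(10468 - 7160106145/42890346) = 1/(441816035783/42890346) = 42890346/441816035783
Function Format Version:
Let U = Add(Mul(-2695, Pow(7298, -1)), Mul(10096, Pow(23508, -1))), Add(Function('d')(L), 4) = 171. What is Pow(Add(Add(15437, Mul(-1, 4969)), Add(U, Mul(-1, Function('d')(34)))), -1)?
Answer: Rational(42890346, 441816035783) ≈ 9.7077e-5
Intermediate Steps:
Function('d')(L) = 167 (Function('d')(L) = Add(-4, 171) = 167)
U = Rational(2581637, 42890346) (U = Add(Mul(-2695, Rational(1, 7298)), Mul(10096, Rational(1, 23508))) = Add(Rational(-2695, 7298), Rational(2524, 5877)) = Rational(2581637, 42890346) ≈ 0.060192)
Pow(Add(Add(15437, Mul(-1, 4969)), Add(U, Mul(-1, Function('d')(34)))), -1) = Pow(Add(Add(15437, Mul(-1, 4969)), Add(Rational(2581637, 42890346), Mul(-1, 167))), -1) = Pow(Add(Add(15437, -4969), Add(Rational(2581637, 42890346), -167)), -1) = Pow(Add(10468, Rational(-7160106145, 42890346)), -1) = Pow(Rational(441816035783, 42890346), -1) = Rational(42890346, 441816035783)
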